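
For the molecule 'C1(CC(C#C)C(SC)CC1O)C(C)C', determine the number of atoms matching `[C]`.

12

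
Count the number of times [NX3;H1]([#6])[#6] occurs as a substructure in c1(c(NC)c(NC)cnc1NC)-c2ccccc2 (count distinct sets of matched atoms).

3

[NX3;H1]([#6])[#6] is the SMARTS for a secondary amine: a trivalent nitrogen with one H, bonded to two carbons.
The molecule carries 3 separate instances of an N-methylamino group (-NHCH3) meeting every constraint; each maps to a distinct set of atoms, giving 3 matches.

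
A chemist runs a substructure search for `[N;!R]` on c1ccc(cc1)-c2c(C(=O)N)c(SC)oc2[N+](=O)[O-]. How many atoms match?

2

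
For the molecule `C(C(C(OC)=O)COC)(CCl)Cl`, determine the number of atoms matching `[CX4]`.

6

Check the 12 heavy atoms by environment: 6× C (X4) → match; 2× O (X2) → no; 1× C (X3) → no; 1× O (X1) → no; 2× Cl (X1) → no.
That gives 6 matching atoms.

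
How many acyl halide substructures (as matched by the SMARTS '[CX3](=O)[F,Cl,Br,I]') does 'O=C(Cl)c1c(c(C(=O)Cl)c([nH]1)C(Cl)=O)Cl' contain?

3

[CX3](=O)[F,Cl,Br,I] is the SMARTS for an acyl halide: a carbonyl carbon bonded to a halogen.
The molecule carries 3 separate instances of an acyl chloride (-C(=O)Cl) meeting every constraint; each maps to a distinct set of atoms, giving 3 matches.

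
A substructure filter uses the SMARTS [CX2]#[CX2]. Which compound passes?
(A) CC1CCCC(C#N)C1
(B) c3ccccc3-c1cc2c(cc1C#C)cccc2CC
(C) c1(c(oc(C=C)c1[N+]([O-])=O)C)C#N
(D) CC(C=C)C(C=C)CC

B

[CX2]#[CX2] describes a carbon-carbon triple bond (an alkyne).
(A) has a nitrile (-C#N) but the triple bond is C#N, not C#C.
(B) contains an ethynyl group (-C#CH), which satisfies every atom and bond constraint.
(C) has a nitrile (-C#N) but the triple bond is C#N, not C#C.
(D) has a vinyl group (-CH=CH2) but the C=C is a double bond; both carbons are CX3, not CX2.
So the answer is (B).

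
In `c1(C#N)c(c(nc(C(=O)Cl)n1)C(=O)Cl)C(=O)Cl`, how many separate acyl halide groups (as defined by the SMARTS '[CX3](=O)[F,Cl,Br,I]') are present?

[CX3](=O)[F,Cl,Br,I] is the SMARTS for an acyl halide: a carbonyl carbon bonded to a halogen.
The molecule carries 3 separate instances of an acyl chloride (-C(=O)Cl) meeting every constraint; each maps to a distinct set of atoms, giving 3 matches.

3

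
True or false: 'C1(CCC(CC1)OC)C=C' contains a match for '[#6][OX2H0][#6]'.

The pattern [#6][OX2H0][#6] describes an aliphatic oxygen bridging two carbons with no H on the oxygen — an ether.
The molecule carries a methoxy ether (-OCH3), whose atoms satisfy every constraint of the query, so the pattern matches.

True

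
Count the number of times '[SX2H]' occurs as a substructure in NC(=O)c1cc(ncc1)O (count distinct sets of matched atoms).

0

[SX2H] is the SMARTS for a thiol: an aliphatic sulfur with two connections, one being H.
The molecule has a hydroxyl group (-OH), but it is an -OH, not an -SH; nothing else fits, so there are 0 matches.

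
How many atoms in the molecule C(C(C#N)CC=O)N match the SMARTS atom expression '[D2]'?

4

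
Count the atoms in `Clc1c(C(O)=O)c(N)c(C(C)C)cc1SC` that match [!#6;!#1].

5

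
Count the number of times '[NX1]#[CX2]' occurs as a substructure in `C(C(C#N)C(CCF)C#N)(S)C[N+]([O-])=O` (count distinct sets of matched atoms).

[NX1]#[CX2] is the SMARTS for a nitrile: a nitrogen triple-bonded to a two-connected carbon.
The molecule carries 2 separate instances of a nitrile (-C#N) meeting every constraint; each maps to a distinct set of atoms, giving 2 matches.

2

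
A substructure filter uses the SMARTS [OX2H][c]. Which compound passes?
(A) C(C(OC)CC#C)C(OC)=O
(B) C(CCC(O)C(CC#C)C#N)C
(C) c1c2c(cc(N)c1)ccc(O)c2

[OX2H][c] describes a hydroxyl oxygen attached to an aromatic carbon (a phenol).
(A) has a methoxy ether (-OCH3) but the oxygen has H0, not H1.
(B) has a hydroxyl group (-OH) but the -OH is on an aliphatic carbon, not an aromatic c.
(C) contains a hydroxyl group (-OH), which satisfies every atom and bond constraint.
So the answer is (C).

C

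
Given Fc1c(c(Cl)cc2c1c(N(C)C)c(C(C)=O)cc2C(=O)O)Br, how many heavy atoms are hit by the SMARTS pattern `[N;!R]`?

1

The query [N;!R] means: aliphatic nitrogen not in a ring.
Check the 22 heavy atoms by environment: 10× c (aromatic, in 6-ring) → no; 5× C (acyclic) → no; 3× O (acyclic) → no; 1× Br (acyclic) → no; 1× F (acyclic) → no; 1× N (acyclic) → match; 1× Cl (acyclic) → no.
That gives 1 matching atom.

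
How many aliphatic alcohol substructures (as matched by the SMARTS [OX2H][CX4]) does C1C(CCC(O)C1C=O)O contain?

2

[OX2H][CX4] is the SMARTS for an aliphatic alcohol: a hydroxyl oxygen bound to an sp3 (X4) carbon.
The molecule carries 2 separate instances of a hydroxyl group (-OH) meeting every constraint; each maps to a distinct set of atoms, giving 2 matches.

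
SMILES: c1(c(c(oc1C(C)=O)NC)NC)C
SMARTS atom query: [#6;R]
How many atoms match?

4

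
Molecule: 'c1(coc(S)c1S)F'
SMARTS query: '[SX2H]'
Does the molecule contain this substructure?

Yes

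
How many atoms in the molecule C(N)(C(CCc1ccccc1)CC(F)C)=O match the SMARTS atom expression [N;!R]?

1

Check the 16 heavy atoms by environment: 7× C (acyclic) → no; 1× O (acyclic) → no; 1× N (acyclic) → match; 6× c (aromatic, in 6-ring) → no; 1× F (acyclic) → no.
That gives 1 matching atom.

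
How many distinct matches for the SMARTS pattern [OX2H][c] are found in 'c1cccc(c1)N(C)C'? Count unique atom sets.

0

[OX2H][c] is the SMARTS for a phenol: a hydroxyl oxygen attached to an aromatic carbon.
No fragment in the molecule satisfies every constraint, giving 0 matches.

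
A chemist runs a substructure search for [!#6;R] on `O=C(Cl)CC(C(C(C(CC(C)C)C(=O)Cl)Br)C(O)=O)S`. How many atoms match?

0

Check the 20 heavy atoms by environment: 12× C (acyclic) → no; 4× O (acyclic) → no; 2× Cl (acyclic) → no; 1× S (acyclic) → no; 1× Br (acyclic) → no.
No environment satisfies the query, so 0 matching atoms.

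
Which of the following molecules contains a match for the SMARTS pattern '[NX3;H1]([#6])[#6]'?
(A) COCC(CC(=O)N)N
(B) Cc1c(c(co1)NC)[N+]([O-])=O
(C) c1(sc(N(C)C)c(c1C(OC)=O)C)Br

B

[NX3;H1]([#6])[#6] describes a trivalent nitrogen with one H, bonded to two carbons (a secondary amine).
(A) has a primary amide (-C(=O)NH2) but the -C(=O)NH2 nitrogen has H2, not H1.
(B) contains an N-methylamino group (-NHCH3), which satisfies every atom and bond constraint.
(C) has a dimethylamino group (-N(CH3)2) but the nitrogen has H0, not H1.
So the answer is (B).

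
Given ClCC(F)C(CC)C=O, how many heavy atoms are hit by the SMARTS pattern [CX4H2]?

Check the 9 heavy atoms by environment: 1× C (H3, X4) → no; 2× C (H2, X4) → match; 2× C (H1, X4) → no; 1× F (H0, X1) → no; 1× C (H1, X3) → no; 1× O (H0, X1) → no; 1× Cl (H0, X1) → no.
That gives 2 matching atoms.

2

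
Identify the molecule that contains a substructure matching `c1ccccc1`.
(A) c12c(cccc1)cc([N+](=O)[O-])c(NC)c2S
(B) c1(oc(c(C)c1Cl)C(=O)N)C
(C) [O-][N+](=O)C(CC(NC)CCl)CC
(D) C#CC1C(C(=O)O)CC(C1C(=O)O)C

A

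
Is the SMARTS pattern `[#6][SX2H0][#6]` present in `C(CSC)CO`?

The pattern [#6][SX2H0][#6] describes an aliphatic sulfur bridging two carbons with no H on the sulfur — a thioether.
The molecule carries a methylthio ether (-SCH3), whose atoms satisfy every constraint of the query, so the pattern matches.

Yes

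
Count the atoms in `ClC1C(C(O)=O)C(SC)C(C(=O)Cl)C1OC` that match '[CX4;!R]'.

Check the 16 heavy atoms by environment: 5× C (X4, in 5-ring) → no; 2× C (X3, acyclic) → no; 2× O (X1, acyclic) → no; 2× Cl (X1, acyclic) → no; 2× O (X2, acyclic) → no; 2× C (X4, acyclic) → match; 1× S (X2, acyclic) → no.
That gives 2 matching atoms.

2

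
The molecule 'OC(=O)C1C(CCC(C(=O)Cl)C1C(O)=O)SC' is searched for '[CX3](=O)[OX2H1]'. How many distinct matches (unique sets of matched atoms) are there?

[CX3](=O)[OX2H1] is the SMARTS for a carboxylic acid: an sp2 carbon double-bonded to O and single-bonded to an -OH oxygen.
The molecule carries 2 separate instances of a carboxylic acid group (-C(=O)OH) meeting every constraint; each maps to a distinct set of atoms, giving 2 matches.

2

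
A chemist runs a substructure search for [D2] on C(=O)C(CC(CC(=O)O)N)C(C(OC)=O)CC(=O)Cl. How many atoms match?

5

The query [D2] means: atom with exactly two heavy-atom neighbours.
Check the 19 heavy atoms by environment: 4× C (D2) → match; 6× C (D3) → no; 5× O (D1) → no; 1× O (D2) → match; 1× C (D1) → no; 1× N (D1) → no; 1× Cl (D1) → no.
Summing the matching environments: 4 + 1 = 5 matching atoms.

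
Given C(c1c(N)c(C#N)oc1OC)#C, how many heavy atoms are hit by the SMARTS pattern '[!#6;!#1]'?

The query [!#6;!#1] means: not carbon and not hydrogen — any heteroatom.
Check the 12 heavy atoms by environment: 1× o (aromatic) → match; 4× c (aromatic) → no; 2× N → match; 1× O → match; 4× C → no.
Summing the matching environments: 1 + 2 + 1 = 4 matching atoms.

4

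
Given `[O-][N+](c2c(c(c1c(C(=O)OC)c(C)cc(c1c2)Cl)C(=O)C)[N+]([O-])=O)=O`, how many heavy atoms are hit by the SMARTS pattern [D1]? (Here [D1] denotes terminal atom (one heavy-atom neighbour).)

Check the 25 heavy atoms by environment: 8× c (aromatic, D3) → no; 2× c (aromatic, D2) → no; 2× N (charge +1, D3) → no; 2× O (charge -1, D1) → match; 4× O (D1) → match; 2× C (D3) → no; 3× C (D1) → match; 1× Cl (D1) → match; 1× O (D2) → no.
Summing the matching environments: 2 + 4 + 3 + 1 = 10 matching atoms.

10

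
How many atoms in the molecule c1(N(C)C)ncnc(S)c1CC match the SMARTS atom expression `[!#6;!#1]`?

Check the 12 heavy atoms by environment: 2× n (aromatic) → match; 4× c (aromatic) → no; 4× C → no; 1× S → match; 1× N → match.
Summing the matching environments: 2 + 1 + 1 = 4 matching atoms.

4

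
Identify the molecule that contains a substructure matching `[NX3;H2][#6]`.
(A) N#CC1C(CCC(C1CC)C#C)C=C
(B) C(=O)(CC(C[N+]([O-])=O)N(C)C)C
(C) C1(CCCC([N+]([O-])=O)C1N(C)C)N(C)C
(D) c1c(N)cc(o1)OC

[NX3;H2][#6] describes a trivalent nitrogen with two H attached to carbon (a primary amine).
(A) has a nitrile (-C#N) but the nitrogen is NX1 (triple-bonded), not NX3 with two H.
(B) has a nitro group (-[N+](=O)[O-]) but the nitrogen is [N+] with no H, not NX3H2.
(C) has a nitro group (-[N+](=O)[O-]) but the nitrogen is [N+] with no H, not NX3H2.
(D) contains a primary amino group (-NH2), which satisfies every atom and bond constraint.
So the answer is (D).

D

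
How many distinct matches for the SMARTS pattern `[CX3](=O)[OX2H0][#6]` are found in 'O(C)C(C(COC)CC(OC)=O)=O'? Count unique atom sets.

2

[CX3](=O)[OX2H0][#6] is the SMARTS for an ester: a carbonyl carbon bonded to an oxygen that is itself bonded to carbon (no H on that O).
The molecule carries 2 separate instances of a methyl-ester group (-C(=O)OCH3) meeting every constraint; each maps to a distinct set of atoms, giving 2 matches.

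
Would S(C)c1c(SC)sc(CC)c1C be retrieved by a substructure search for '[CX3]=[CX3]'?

No

The pattern [CX3]=[CX3] describes a non-aromatic C=C double bond between two sp2 carbons — an alkene.
The closest candidate here is an ethyl group (-CH2CH3), but its C-C bond is a single bond between CX4 carbons, not CX3=CX3. No other fragment satisfies the full query, so there is no match.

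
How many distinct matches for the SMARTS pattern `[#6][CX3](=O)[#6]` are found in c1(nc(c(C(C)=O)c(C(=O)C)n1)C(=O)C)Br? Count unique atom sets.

[#6][CX3](=O)[#6] is the SMARTS for a ketone: a carbonyl carbon (no H) flanked by two carbons.
The molecule carries 3 separate instances of an acetyl/ketone group (-C(=O)CH3) meeting every constraint; each maps to a distinct set of atoms, giving 3 matches.

3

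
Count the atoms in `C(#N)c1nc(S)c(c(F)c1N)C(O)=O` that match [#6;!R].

The query [#6;!R] means: carbon not in any ring.
Check the 14 heavy atoms by environment: 1× n (aromatic, in 6-ring) → no; 5× c (aromatic, in 6-ring) → no; 2× C (acyclic) → match; 2× N (acyclic) → no; 2× O (acyclic) → no; 1× S (acyclic) → no; 1× F (acyclic) → no.
That gives 2 matching atoms.

2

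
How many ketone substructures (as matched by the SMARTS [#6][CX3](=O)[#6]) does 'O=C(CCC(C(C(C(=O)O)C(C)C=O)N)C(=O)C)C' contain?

[#6][CX3](=O)[#6] is the SMARTS for a ketone: a carbonyl carbon (no H) flanked by two carbons.
The molecule carries 2 separate instances of an acetyl/ketone group (-C(=O)CH3) meeting every constraint; each maps to a distinct set of atoms, giving 2 matches.

2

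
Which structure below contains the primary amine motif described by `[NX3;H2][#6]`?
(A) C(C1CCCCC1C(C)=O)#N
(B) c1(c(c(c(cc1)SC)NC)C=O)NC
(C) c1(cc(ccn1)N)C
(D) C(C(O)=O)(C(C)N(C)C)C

C

[NX3;H2][#6] describes a trivalent nitrogen with two H attached to carbon (a primary amine).
(A) has a nitrile (-C#N) but the nitrogen is NX1 (triple-bonded), not NX3 with two H.
(B) has an N-methylamino group (-NHCH3) but the nitrogen bears two carbons and only one H (H1), not H2.
(C) contains a primary amino group (-NH2), which satisfies every atom and bond constraint.
(D) has a dimethylamino group (-N(CH3)2) but the nitrogen has H0, not H2.
So the answer is (C).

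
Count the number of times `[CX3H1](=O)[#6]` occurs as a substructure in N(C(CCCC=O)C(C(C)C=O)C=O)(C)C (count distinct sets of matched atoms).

[CX3H1](=O)[#6] is the SMARTS for an aldehyde: an sp2 carbon with one H, double-bonded to O and single-bonded to carbon.
The molecule carries 3 separate instances of an aldehyde (-CHO) meeting every constraint; each maps to a distinct set of atoms, giving 3 matches.

3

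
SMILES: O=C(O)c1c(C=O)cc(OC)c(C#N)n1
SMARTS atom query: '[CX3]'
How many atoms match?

The query [CX3] means: C with X3: aliphatic carbon with exactly 3 total connections.
Check the 15 heavy atoms by environment: 1× n (aromatic, X2) → no; 5× c (aromatic, X3) → no; 2× C (X3) → match; 2× O (X1) → no; 2× O (X2) → no; 1× C (X4) → no; 1× C (X2) → no; 1× N (X1) → no.
That gives 2 matching atoms.

2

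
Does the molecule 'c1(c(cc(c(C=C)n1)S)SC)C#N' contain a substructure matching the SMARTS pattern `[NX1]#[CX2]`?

Yes

The pattern [NX1]#[CX2] describes a nitrogen triple-bonded to a two-connected carbon — a nitrile.
The molecule carries a nitrile (-C#N), whose atoms satisfy every constraint of the query, so the pattern matches.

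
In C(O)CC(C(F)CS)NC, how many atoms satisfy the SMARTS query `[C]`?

6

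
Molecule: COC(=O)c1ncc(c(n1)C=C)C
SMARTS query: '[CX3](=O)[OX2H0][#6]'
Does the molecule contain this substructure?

Yes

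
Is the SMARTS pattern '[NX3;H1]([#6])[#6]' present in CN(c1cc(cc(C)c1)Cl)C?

No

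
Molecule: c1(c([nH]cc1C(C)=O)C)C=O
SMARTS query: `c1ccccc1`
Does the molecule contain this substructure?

No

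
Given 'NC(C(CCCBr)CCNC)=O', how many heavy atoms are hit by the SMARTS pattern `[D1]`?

4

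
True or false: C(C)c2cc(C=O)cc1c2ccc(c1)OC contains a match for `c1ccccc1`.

True

The pattern c1ccccc1 describes six aromatic carbons in a ring — a benzene ring.
The required atom environment is present in the molecule, so the pattern matches.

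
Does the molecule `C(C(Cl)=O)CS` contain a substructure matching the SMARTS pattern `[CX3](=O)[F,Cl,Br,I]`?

The pattern [CX3](=O)[F,Cl,Br,I] describes a carbonyl carbon bonded to a halogen — an acyl halide.
The molecule carries an acyl chloride (-C(=O)Cl), whose atoms satisfy every constraint of the query, so the pattern matches.

Yes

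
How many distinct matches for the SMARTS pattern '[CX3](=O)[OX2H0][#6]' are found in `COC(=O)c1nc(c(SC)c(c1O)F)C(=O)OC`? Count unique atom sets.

2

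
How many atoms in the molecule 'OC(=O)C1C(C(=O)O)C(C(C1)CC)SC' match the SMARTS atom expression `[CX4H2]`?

The query [CX4H2] means: sp3 carbon (X4) with exactly two hydrogens.
Check the 15 heavy atoms by environment: 4× C (H1, X4) → no; 2× C (H2, X4) → match; 2× C (H0, X3) → no; 2× O (H0, X1) → no; 2× O (H1, X2) → no; 1× S (H0, X2) → no; 2× C (H3, X4) → no.
That gives 2 matching atoms.

2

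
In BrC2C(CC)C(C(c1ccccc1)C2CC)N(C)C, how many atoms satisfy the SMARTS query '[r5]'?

5

The query [r5] means: r5 matches atoms in a five-membered ring.
Check the 19 heavy atoms by environment: 5× C (in 5-ring) → match; 1× Br (acyclic) → no; 1× N (acyclic) → no; 6× C (acyclic) → no; 6× c (aromatic, in 6-ring) → no.
That gives 5 matching atoms.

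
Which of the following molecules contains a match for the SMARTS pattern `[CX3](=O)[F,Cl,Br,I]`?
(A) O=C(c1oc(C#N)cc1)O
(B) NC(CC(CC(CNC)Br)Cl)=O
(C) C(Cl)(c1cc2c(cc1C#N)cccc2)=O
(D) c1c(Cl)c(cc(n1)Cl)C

[CX3](=O)[F,Cl,Br,I] describes a carbonyl carbon bonded to a halogen (an acyl halide).
(A) has a carboxylic acid group (-C(=O)OH) but the carbonyl is bonded to -OH, not to a halogen.
(B) has a chloro substituent but the Cl is not on a carbonyl carbon.
(C) contains an acyl chloride (-C(=O)Cl), which satisfies every atom and bond constraint.
(D) has a chloro substituent but the Cl is not on a carbonyl carbon.
So the answer is (C).

C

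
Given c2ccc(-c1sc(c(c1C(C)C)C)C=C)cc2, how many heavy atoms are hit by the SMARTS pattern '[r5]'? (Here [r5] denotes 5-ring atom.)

5

The query [r5] means: r5 matches atoms in a five-membered ring.
Check the 17 heavy atoms by environment: 1× s (aromatic, in 5-ring) → match; 4× c (aromatic, in 5-ring) → match; 6× C (acyclic) → no; 6× c (aromatic, in 6-ring) → no.
Summing the matching environments: 1 + 4 = 5 matching atoms.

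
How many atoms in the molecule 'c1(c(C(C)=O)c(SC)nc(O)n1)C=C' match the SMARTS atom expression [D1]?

5

The query [D1] means: atom with exactly one heavy-atom neighbour (degree 1).
Check the 14 heavy atoms by environment: 2× n (aromatic, D2) → no; 4× c (aromatic, D3) → no; 1× C (D2) → no; 3× C (D1) → match; 1× C (D3) → no; 2× O (D1) → match; 1× S (D2) → no.
Summing the matching environments: 3 + 2 = 5 matching atoms.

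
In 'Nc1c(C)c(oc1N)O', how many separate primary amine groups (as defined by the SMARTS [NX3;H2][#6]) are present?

[NX3;H2][#6] is the SMARTS for a primary amine: a trivalent nitrogen with two H attached to carbon.
The molecule carries 2 separate instances of a primary amino group (-NH2) meeting every constraint; each maps to a distinct set of atoms, giving 2 matches.

2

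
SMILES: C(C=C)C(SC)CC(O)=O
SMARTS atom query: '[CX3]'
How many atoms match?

The query [CX3] means: C with X3: aliphatic carbon with exactly 3 total connections.
Check the 10 heavy atoms by environment: 4× C (X4) → no; 3× C (X3) → match; 1× O (X1) → no; 1× O (X2) → no; 1× S (X2) → no.
That gives 3 matching atoms.

3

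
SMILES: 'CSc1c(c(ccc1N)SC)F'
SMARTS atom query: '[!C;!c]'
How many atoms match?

4

The query [!C;!c] means: neither aliphatic nor aromatic carbon — same as [!#6].
Check the 12 heavy atoms by environment: 6× c (aromatic) → no; 1× N → match; 1× F → match; 2× S → match; 2× C → no.
Summing the matching environments: 1 + 1 + 2 = 4 matching atoms.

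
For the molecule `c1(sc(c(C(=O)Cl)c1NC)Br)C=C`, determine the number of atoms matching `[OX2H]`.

The query [OX2H] means: aliphatic oxygen with two connections, one of which is H — an -OH oxygen.
Check the 13 heavy atoms by environment: 1× s (aromatic, H0, X2) → no; 4× c (aromatic, H0, X3) → no; 1× Br (H0, X1) → no; 1× C (H1, X3) → no; 1× C (H2, X3) → no; 1× C (H0, X3) → no; 1× O (H0, X1) → no; 1× Cl (H0, X1) → no; 1× N (H1, X3) → no; 1× C (H3, X4) → no.
No environment satisfies the query, so 0 matching atoms.

0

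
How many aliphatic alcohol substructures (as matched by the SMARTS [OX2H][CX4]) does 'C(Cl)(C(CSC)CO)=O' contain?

1

[OX2H][CX4] is the SMARTS for an aliphatic alcohol: a hydroxyl oxygen bound to an sp3 (X4) carbon.
Exactly one fragment in the molecule meets all constraints, giving 1 match.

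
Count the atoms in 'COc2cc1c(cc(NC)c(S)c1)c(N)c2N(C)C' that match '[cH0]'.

7

The query [cH0] means: aromatic carbon with no attached hydrogen (substituted or ring-fusion).
Check the 19 heavy atoms by environment: 7× c (aromatic, H0) → match; 3× c (aromatic, H1) → no; 1× N (H0) → no; 4× C (H3) → no; 1× O (H0) → no; 1× S (H1) → no; 1× N (H1) → no; 1× N (H2) → no.
That gives 7 matching atoms.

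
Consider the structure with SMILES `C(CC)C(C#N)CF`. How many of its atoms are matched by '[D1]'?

The query [D1] means: atom with exactly one heavy-atom neighbour (degree 1).
Check the 8 heavy atoms by environment: 4× C (D2) → no; 1× C (D3) → no; 1× N (D1) → match; 1× C (D1) → match; 1× F (D1) → match.
Summing the matching environments: 1 + 1 + 1 = 3 matching atoms.

3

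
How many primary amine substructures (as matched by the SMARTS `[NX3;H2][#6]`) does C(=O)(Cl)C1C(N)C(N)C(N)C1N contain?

[NX3;H2][#6] is the SMARTS for a primary amine: a trivalent nitrogen with two H attached to carbon.
The molecule carries 4 separate instances of a primary amino group (-NH2) meeting every constraint; each maps to a distinct set of atoms, giving 4 matches.

4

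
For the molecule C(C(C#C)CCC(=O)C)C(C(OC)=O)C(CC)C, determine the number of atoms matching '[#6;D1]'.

The query [#6;D1] means: carbon bonded to exactly one heavy atom.
Check the 18 heavy atoms by environment: 5× C (D2) → no; 5× C (D3) → no; 5× C (D1) → match; 2× O (D1) → no; 1× O (D2) → no.
That gives 5 matching atoms.

5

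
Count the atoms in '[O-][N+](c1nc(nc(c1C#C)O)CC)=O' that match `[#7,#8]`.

6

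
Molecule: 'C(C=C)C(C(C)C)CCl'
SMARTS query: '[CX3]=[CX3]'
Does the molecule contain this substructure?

Yes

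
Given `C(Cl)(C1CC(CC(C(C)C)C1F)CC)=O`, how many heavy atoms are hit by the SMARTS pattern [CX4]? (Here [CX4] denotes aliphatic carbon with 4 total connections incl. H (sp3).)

The query [CX4] means: C with X4: aliphatic carbon with exactly 4 total connections (bonds + H).
Check the 15 heavy atoms by environment: 11× C (X4) → match; 1× F (X1) → no; 1× C (X3) → no; 1× O (X1) → no; 1× Cl (X1) → no.
That gives 11 matching atoms.

11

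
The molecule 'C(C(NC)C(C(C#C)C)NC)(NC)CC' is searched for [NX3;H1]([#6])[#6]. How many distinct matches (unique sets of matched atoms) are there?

3

[NX3;H1]([#6])[#6] is the SMARTS for a secondary amine: a trivalent nitrogen with one H, bonded to two carbons.
The molecule carries 3 separate instances of an N-methylamino group (-NHCH3) meeting every constraint; each maps to a distinct set of atoms, giving 3 matches.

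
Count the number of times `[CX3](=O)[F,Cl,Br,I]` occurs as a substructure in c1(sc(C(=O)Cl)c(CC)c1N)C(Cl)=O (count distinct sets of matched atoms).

2

[CX3](=O)[F,Cl,Br,I] is the SMARTS for an acyl halide: a carbonyl carbon bonded to a halogen.
The molecule carries 2 separate instances of an acyl chloride (-C(=O)Cl) meeting every constraint; each maps to a distinct set of atoms, giving 2 matches.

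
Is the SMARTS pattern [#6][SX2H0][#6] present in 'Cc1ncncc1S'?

No

The pattern [#6][SX2H0][#6] describes an aliphatic sulfur bridging two carbons with no H on the sulfur — a thioether.
The closest candidate here is a thiol (-SH), but the sulfur has H1, not H0 bridging two carbons. No other fragment satisfies the full query, so there is no match.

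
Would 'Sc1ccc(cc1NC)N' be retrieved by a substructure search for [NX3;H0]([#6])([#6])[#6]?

No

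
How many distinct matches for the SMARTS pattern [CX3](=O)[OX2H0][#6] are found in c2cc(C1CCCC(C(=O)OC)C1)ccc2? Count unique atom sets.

1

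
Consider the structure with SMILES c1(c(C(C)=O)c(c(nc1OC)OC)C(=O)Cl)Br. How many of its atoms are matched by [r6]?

6

Check the 17 heavy atoms by environment: 1× n (aromatic, in 6-ring) → match; 5× c (aromatic, in 6-ring) → match; 1× Br (acyclic) → no; 4× O (acyclic) → no; 5× C (acyclic) → no; 1× Cl (acyclic) → no.
Summing the matching environments: 1 + 5 = 6 matching atoms.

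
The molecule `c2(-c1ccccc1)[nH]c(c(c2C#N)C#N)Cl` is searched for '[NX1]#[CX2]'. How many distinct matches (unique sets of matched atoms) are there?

[NX1]#[CX2] is the SMARTS for a nitrile: a nitrogen triple-bonded to a two-connected carbon.
The molecule carries 2 separate instances of a nitrile (-C#N) meeting every constraint; each maps to a distinct set of atoms, giving 2 matches.

2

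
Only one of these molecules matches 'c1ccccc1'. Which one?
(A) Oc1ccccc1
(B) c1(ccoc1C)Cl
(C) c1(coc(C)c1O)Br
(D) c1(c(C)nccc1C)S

c1ccccc1 describes six aromatic carbons in a ring (a benzene ring).
(A) contains the required atom environment, so the pattern matches.
(B) has a methyl group (-CH3) but no six-membered all-carbon aromatic ring is present.
(C) has a methyl group (-CH3) but no six-membered all-carbon aromatic ring is present.
(D) has a methyl group (-CH3) but no six-membered all-carbon aromatic ring is present.
So the answer is (A).

A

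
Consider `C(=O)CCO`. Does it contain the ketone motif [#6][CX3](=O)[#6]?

No

The pattern [#6][CX3](=O)[#6] describes a carbonyl carbon (no H) flanked by two carbons — a ketone.
The closest candidate here is an aldehyde (-CHO), but the carbonyl carbon has H1, so it is not flanked by two carbons. No other fragment satisfies the full query, so there is no match.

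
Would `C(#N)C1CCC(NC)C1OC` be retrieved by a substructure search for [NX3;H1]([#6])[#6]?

The pattern [NX3;H1]([#6])[#6] describes a trivalent nitrogen with one H, bonded to two carbons — a secondary amine.
The molecule carries an N-methylamino group (-NHCH3), whose atoms satisfy every constraint of the query, so the pattern matches.

Yes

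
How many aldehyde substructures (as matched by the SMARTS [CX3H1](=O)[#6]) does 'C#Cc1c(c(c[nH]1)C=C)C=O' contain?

1

[CX3H1](=O)[#6] is the SMARTS for an aldehyde: an sp2 carbon with one H, double-bonded to O and single-bonded to carbon.
Exactly one fragment in the molecule meets all constraints, giving 1 match.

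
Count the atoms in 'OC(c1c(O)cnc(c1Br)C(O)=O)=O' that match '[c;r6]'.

5

Check the 14 heavy atoms by environment: 1× n (aromatic, in 6-ring) → no; 5× c (aromatic, in 6-ring) → match; 1× Br (acyclic) → no; 2× C (acyclic) → no; 5× O (acyclic) → no.
That gives 5 matching atoms.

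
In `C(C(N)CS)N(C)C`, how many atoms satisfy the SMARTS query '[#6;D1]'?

The query [#6;D1] means: carbon bonded to exactly one heavy atom.
Check the 8 heavy atoms by environment: 2× C (D2) → no; 1× C (D3) → no; 1× N (D3) → no; 2× C (D1) → match; 1× S (D1) → no; 1× N (D1) → no.
That gives 2 matching atoms.

2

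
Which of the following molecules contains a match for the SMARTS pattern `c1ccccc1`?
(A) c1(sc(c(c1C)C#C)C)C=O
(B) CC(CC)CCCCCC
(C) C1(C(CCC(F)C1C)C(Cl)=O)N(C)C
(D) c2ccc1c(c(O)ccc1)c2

c1ccccc1 describes six aromatic carbons in a ring (a benzene ring).
(A) has a methyl group (-CH3) but no six-membered all-carbon aromatic ring is present.
(B) has a methyl group (-CH3) but no six-membered all-carbon aromatic ring is present.
(C) has a methyl group (-CH3) but no six-membered all-carbon aromatic ring is present.
(D) contains the required atom environment, so the pattern matches.
So the answer is (D).

D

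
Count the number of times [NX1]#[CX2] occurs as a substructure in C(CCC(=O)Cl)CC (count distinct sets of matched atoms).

0

[NX1]#[CX2] is the SMARTS for a nitrile: a nitrogen triple-bonded to a two-connected carbon.
No fragment in the molecule satisfies every constraint, giving 0 matches.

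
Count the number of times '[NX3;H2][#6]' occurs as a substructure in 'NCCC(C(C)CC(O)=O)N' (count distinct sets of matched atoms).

2

[NX3;H2][#6] is the SMARTS for a primary amine: a trivalent nitrogen with two H attached to carbon.
The molecule carries 2 separate instances of a primary amino group (-NH2) meeting every constraint; each maps to a distinct set of atoms, giving 2 matches.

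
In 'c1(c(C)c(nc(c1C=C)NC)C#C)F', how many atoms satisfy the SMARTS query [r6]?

6

Check the 14 heavy atoms by environment: 1× n (aromatic, in 6-ring) → match; 5× c (aromatic, in 6-ring) → match; 1× F (acyclic) → no; 6× C (acyclic) → no; 1× N (acyclic) → no.
Summing the matching environments: 1 + 5 = 6 matching atoms.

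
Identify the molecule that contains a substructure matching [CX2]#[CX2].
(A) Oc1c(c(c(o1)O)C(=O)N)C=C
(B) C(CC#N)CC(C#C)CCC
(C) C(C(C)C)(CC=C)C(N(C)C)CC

B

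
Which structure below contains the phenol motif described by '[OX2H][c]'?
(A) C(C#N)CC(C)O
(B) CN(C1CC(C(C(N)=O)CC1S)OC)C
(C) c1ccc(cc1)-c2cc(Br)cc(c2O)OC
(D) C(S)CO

C

[OX2H][c] describes a hydroxyl oxygen attached to an aromatic carbon (a phenol).
(A) has a hydroxyl group (-OH) but the -OH is on an aliphatic carbon, not an aromatic c.
(B) has a methoxy ether (-OCH3) but the oxygen has H0, not H1.
(C) contains a hydroxyl group (-OH), which satisfies every atom and bond constraint.
(D) has a hydroxyl group (-OH) but the -OH is on an aliphatic carbon, not an aromatic c.
So the answer is (C).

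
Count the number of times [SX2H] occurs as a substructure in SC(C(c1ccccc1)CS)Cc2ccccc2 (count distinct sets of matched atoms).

[SX2H] is the SMARTS for a thiol: an aliphatic sulfur with two connections, one being H.
The molecule carries 2 separate instances of a thiol (-SH) meeting every constraint; each maps to a distinct set of atoms, giving 2 matches.

2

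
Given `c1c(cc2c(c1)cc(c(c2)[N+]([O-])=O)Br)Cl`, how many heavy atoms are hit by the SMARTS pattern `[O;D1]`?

2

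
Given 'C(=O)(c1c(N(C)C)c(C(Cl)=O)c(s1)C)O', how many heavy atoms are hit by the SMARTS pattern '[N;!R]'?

The query [N;!R] means: aliphatic nitrogen not in a ring.
Check the 15 heavy atoms by environment: 1× s (aromatic, in 5-ring) → no; 4× c (aromatic, in 5-ring) → no; 5× C (acyclic) → no; 3× O (acyclic) → no; 1× Cl (acyclic) → no; 1× N (acyclic) → match.
That gives 1 matching atom.

1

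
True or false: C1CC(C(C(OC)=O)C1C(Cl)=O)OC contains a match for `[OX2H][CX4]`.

False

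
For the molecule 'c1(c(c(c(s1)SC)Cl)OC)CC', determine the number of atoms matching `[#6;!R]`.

Check the 12 heavy atoms by environment: 1× s (aromatic, in 5-ring) → no; 4× c (aromatic, in 5-ring) → no; 1× O (acyclic) → no; 4× C (acyclic) → match; 1× S (acyclic) → no; 1× Cl (acyclic) → no.
That gives 4 matching atoms.

4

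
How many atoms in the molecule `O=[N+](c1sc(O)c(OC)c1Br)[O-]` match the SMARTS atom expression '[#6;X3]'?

4

The query [#6;X3] means: any carbon (aromatic or not) with three total connections.
Check the 12 heavy atoms by environment: 1× s (aromatic, X2) → no; 4× c (aromatic, X3) → match; 1× N (charge +1, X3) → no; 1× O (charge -1, X1) → no; 1× O (X1) → no; 2× O (X2) → no; 1× Br (X1) → no; 1× C (X4) → no.
That gives 4 matching atoms.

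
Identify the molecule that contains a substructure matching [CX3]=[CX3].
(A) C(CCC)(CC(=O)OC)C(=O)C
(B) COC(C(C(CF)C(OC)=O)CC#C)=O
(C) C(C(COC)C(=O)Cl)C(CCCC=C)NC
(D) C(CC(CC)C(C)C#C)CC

C

[CX3]=[CX3] describes a non-aromatic C=C double bond between two sp2 carbons (an alkene).
(A) has an ethyl group (-CH2CH3) but its C-C bond is a single bond between CX4 carbons, not CX3=CX3.
(B) has an ethynyl group (-C#CH) but the C-C bond is a triple bond, not a double bond.
(C) contains a vinyl group (-CH=CH2), which satisfies every atom and bond constraint.
(D) has an ethynyl group (-C#CH) but the C-C bond is a triple bond, not a double bond.
So the answer is (C).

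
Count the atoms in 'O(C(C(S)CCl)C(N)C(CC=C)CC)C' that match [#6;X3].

2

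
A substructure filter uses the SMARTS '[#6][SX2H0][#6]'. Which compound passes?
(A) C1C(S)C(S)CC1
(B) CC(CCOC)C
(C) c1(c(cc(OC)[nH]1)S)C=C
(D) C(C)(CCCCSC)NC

[#6][SX2H0][#6] describes an aliphatic sulfur bridging two carbons with no H on the sulfur (a thioether).
(A) has a thiol (-SH) but the sulfur has H1, not H0 bridging two carbons.
(B) has a methoxy ether (-OCH3) but the bridging atom is O, not S.
(C) has a thiol (-SH) but the sulfur has H1, not H0 bridging two carbons.
(D) contains a methylthio ether (-SCH3), which satisfies every atom and bond constraint.
So the answer is (D).

D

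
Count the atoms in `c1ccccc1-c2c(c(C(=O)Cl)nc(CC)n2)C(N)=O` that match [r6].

12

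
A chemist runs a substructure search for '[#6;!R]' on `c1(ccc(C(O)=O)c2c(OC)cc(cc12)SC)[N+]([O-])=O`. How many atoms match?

3

The query [#6;!R] means: carbon not in any ring.
Check the 20 heavy atoms by environment: 10× c (aromatic, in 6-ring) → no; 1× S (acyclic) → no; 3× C (acyclic) → match; 4× O (acyclic) → no; 1× N (charge +1, acyclic) → no; 1× O (charge -1, acyclic) → no.
That gives 3 matching atoms.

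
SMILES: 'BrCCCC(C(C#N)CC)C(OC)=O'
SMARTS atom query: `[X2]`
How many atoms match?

2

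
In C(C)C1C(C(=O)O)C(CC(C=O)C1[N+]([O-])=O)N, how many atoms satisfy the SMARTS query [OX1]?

The query [OX1] means: aliphatic oxygen with one total connection — typically a carbonyl =O or an oxide.
Check the 17 heavy atoms by environment: 8× C (X4) → no; 2× C (X3) → no; 3× O (X1) → match; 1× O (X2) → no; 1× N (X3) → no; 1× N (charge +1, X3) → no; 1× O (charge -1, X1) → match.
Summing the matching environments: 3 + 1 = 4 matching atoms.

4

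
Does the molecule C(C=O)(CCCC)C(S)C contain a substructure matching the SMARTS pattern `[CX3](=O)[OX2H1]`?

The pattern [CX3](=O)[OX2H1] describes an sp2 carbon double-bonded to O and single-bonded to an -OH oxygen — a carboxylic acid.
The closest candidate here is an aldehyde (-CHO), but there is no singly-bonded oxygen on the carbonyl carbon. No other fragment satisfies the full query, so there is no match.

No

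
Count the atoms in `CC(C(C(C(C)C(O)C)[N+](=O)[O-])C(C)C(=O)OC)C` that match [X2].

The query [X2] means: any atom with exactly two total connections (bonds + H).
Check the 19 heavy atoms by environment: 12× C (X4) → no; 1× C (X3) → no; 2× O (X1) → no; 2× O (X2) → match; 1× N (charge +1, X3) → no; 1× O (charge -1, X1) → no.
That gives 2 matching atoms.

2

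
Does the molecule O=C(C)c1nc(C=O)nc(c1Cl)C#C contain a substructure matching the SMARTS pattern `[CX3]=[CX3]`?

No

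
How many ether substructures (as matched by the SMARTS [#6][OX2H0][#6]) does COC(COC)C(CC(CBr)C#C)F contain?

2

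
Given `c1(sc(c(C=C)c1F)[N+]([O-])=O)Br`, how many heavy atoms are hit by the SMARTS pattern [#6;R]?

The query [#6;R] means: carbon that is part of a ring.
Check the 12 heavy atoms by environment: 1× s (aromatic, in 5-ring) → no; 4× c (aromatic, in 5-ring) → match; 1× Br (acyclic) → no; 1× F (acyclic) → no; 2× C (acyclic) → no; 1× N (charge +1, acyclic) → no; 1× O (charge -1, acyclic) → no; 1× O (acyclic) → no.
That gives 4 matching atoms.

4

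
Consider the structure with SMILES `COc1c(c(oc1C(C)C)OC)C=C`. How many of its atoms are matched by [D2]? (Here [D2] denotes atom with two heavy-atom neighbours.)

4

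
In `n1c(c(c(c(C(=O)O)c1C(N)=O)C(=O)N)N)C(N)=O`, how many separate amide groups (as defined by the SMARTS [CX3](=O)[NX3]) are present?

3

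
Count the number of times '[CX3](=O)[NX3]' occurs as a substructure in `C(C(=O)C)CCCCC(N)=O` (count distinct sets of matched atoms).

1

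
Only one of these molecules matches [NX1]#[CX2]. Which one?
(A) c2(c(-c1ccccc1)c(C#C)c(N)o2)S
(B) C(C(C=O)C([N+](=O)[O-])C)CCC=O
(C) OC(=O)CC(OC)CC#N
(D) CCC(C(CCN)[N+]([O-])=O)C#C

C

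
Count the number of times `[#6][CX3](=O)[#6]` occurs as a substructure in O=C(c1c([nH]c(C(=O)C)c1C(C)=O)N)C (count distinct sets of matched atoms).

[#6][CX3](=O)[#6] is the SMARTS for a ketone: a carbonyl carbon (no H) flanked by two carbons.
The molecule carries 3 separate instances of an acetyl/ketone group (-C(=O)CH3) meeting every constraint; each maps to a distinct set of atoms, giving 3 matches.

3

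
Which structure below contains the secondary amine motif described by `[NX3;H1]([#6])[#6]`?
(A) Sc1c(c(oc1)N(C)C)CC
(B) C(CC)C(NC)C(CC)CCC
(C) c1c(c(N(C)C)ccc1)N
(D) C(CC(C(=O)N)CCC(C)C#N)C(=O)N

B

[NX3;H1]([#6])[#6] describes a trivalent nitrogen with one H, bonded to two carbons (a secondary amine).
(A) has a dimethylamino group (-N(CH3)2) but the nitrogen has H0, not H1.
(B) contains an N-methylamino group (-NHCH3), which satisfies every atom and bond constraint.
(C) has a primary amino group (-NH2) but the nitrogen has H2 and only one carbon neighbour.
(D) has a primary amide (-C(=O)NH2) but the -C(=O)NH2 nitrogen has H2, not H1.
So the answer is (B).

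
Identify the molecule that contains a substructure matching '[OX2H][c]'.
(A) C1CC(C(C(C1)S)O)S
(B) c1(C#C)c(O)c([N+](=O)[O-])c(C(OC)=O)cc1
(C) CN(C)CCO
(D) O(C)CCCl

B

[OX2H][c] describes a hydroxyl oxygen attached to an aromatic carbon (a phenol).
(A) has a hydroxyl group (-OH) but the -OH is on an aliphatic carbon, not an aromatic c.
(B) contains a hydroxyl group (-OH), which satisfies every atom and bond constraint.
(C) has a hydroxyl group (-OH) but the -OH is on an aliphatic carbon, not an aromatic c.
(D) has a methoxy ether (-OCH3) but the oxygen has H0, not H1.
So the answer is (B).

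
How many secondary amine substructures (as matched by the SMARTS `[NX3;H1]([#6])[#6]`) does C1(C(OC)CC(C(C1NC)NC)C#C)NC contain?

3

[NX3;H1]([#6])[#6] is the SMARTS for a secondary amine: a trivalent nitrogen with one H, bonded to two carbons.
The molecule carries 3 separate instances of an N-methylamino group (-NHCH3) meeting every constraint; each maps to a distinct set of atoms, giving 3 matches.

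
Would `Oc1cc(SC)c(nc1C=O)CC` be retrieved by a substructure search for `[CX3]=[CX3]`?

No

The pattern [CX3]=[CX3] describes a non-aromatic C=C double bond between two sp2 carbons — an alkene.
The closest candidate here is an ethyl group (-CH2CH3), but its C-C bond is a single bond between CX4 carbons, not CX3=CX3. No other fragment satisfies the full query, so there is no match.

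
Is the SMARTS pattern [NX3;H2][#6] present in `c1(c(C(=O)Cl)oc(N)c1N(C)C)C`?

Yes

The pattern [NX3;H2][#6] describes a trivalent nitrogen with two H attached to carbon — a primary amine.
The molecule carries a primary amino group (-NH2), whose atoms satisfy every constraint of the query, so the pattern matches.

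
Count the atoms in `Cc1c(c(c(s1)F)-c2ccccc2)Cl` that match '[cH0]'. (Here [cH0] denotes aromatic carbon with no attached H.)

5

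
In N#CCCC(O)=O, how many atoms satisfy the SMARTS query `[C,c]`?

The query [C,c] means: comma = OR; matches aliphatic or aromatic carbon — same as #6.
Check the 7 heavy atoms by environment: 4× C → match; 1× N → no; 2× O → no.
That gives 4 matching atoms.

4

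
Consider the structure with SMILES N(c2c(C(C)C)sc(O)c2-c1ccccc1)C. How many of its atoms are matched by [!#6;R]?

1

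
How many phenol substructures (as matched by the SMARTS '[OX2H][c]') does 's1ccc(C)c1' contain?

0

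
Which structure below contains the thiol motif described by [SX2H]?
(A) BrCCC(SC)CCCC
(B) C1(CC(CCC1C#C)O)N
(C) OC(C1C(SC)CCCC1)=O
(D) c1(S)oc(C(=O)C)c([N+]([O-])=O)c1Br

D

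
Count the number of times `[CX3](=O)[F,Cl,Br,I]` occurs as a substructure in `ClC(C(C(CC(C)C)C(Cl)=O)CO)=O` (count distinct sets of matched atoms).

[CX3](=O)[F,Cl,Br,I] is the SMARTS for an acyl halide: a carbonyl carbon bonded to a halogen.
The molecule carries 2 separate instances of an acyl chloride (-C(=O)Cl) meeting every constraint; each maps to a distinct set of atoms, giving 2 matches.

2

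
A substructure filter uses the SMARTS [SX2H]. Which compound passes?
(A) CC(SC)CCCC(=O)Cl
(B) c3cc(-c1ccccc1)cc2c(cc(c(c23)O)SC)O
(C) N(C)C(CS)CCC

C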